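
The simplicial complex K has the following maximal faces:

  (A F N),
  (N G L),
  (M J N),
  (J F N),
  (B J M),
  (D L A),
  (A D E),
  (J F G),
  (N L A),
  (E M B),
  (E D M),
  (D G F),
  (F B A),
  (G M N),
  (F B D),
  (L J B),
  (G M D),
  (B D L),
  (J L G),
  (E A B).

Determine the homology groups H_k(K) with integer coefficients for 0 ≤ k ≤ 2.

H_0 ≅ Z,  H_1 ≅ Z × Z/2,  H_2 = 0.

Fix the vertex order A < B < D < E < F < G < J < L < M < N and write every simplex with vertices in increasing order. Then dim K = 2 and the simplices of K are:

  0-simplices (10): A, B, D, E, F, G, J, L, M, N
  1-simplices (30): AB, AD, AE, AF, AL, AN, BD, BE, BF, BJ, BL, BM, DE, DF, DG, DL, DM, EM, FG, FJ, FN, GJ, GL, GM, GN, JL, JM, JN, LN, MN
  2-simplices (20): ABE, ABF, ADE, ADL, AFN, ALN, BDF, BDL, BEM, BJL, BJM, DEM, DFG, DGM, FGJ, FJN, GJL, GLN, GMN, JMN

giving chain groups C_0 ≅ Z^10, C_1 ≅ Z^30, C_2 ≅ Z^20.

Boundary ∂_1: C_1 → C_0 maps an edge to its endpoints' difference, ∂[p,q] = q − p. For instance
  ∂AN = N − A.
As a 10×30 matrix over Z this has rank 9, with invariant factors (1,1,1,1,1,1,1,1,1).

The boundary map ∂_2: C_2 → C_1 sends each 2-simplex [p,q,r] to [q,r] − [p,r] + [p,q]. For instance
  ∂JMN = MN − JN + JM,
  ∂BJL = JL − BL + BJ.
As a 30×20 matrix over Z this has rank 20, with invariant factors (1,1,1,1,1,1,1,1,1,1,1,1,1,1,1,1,1,1,1,2).

From H_k ≅ ker(∂_k) / im(∂_{k+1}) we obtain:

  H_0: rank C_0 − rank ∂_1 = 10 − 9 = 1, and the invariant factors of ∂_1 are all 1, so H_0 = Z.
  H_1: rank ker ∂_1 − rank ∂_2 = (30 − 9) − 20 = 1, and ∂_2 has invariant factor 2 > 1, so H_1 = Z × Z/2.
  H_2: rank ker ∂_2 − rank ∂_3 = (20 − 20) − 0 = 0, and there is no ∂_3, so H_2 = 0.

As a check, the Euler characteristic is 10 − 30 + 20 = 0, which agrees with 1 − 1 + 0 = 0.
(K is a triangulation of the Klein bottle.)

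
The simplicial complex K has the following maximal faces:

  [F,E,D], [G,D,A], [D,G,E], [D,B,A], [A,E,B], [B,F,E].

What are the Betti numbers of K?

Fix the vertex order A < B < D < E < F < G and write every simplex with vertices in increasing order. Then dim K = 2 and the simplices of K are:

  0-simplices (6): A, B, D, E, F, G
  1-simplices (12): AB, AD, AE, AG, BD, BE, BF, DE, DF, DG, EF, EG
  2-simplices (6): ABD, ABE, ADG, BEF, DEF, DEG

giving chain groups C_0 ≅ Z^6, C_1 ≅ Z^12, C_2 ≅ Z^6.

The boundary map ∂_1: C_1 → C_0 is given by ∂[p,q] = [q] − [p]. For instance
  ∂AB = B − A.
As a 6×12 matrix over Z this has rank 5, with invariant factors (1,1,1,1,1).

∂_2: C_2 → C_1 sends each 2-simplex [p,q,r] to [q,r] − [p,r] + [p,q]. For instance
  ∂DEF = EF − DF + DE,
  ∂ADG = DG − AG + AD.
The resulting 12×6 matrix has rank 6, and its Smith normal form has invariant factors (1,1,1,1,1,1).

From H_k ≅ ker(∂_k) / im(∂_{k+1}) we obtain:

  H_0: rank C_0 − rank ∂_1 = 6 − 5 = 1, and the invariant factors of ∂_1 are all 1, so H_0 = Z.
  H_1: rank ker ∂_1 − rank ∂_2 = (12 − 5) − 6 = 1, and the invariant factors of ∂_2 are all 1, so H_1 = Z.
  H_2: rank ker ∂_2 − rank ∂_3 = (6 − 6) − 0 = 0, and there is no ∂_3, so H_2 = 0.

As a check, the Euler characteristic is 6 − 12 + 6 = 0, which agrees with 1 − 1 + 0 = 0.

Hence the Betti numbers are b_0 = 1, b_1 = 1, b_2 = 0.

b_0 = 1, b_1 = 1, b_2 = 0.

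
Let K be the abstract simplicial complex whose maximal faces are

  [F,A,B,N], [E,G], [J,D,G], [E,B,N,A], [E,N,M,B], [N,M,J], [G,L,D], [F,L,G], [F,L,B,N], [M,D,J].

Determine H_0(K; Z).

Order the vertices as A < B < D < E < F < G < J < L < M < N. Listing each simplex with vertices in this order, K has dimension 3 with simplices:

  0-simplices (10): A, B, D, E, F, G, J, L, M, N
  1-simplices (25): AB, AE, AF, AN, BE, BF, BL, BM, BN, DG, DJ, DL, DM, EG, EM, EN, FG, FL, FN, GJ, GL, JM, JN, LN, MN
  2-simplices (18): ABE, ABF, ABN, AEN, AFN, BEM, BEN, BFL, BFN, BLN, BMN, DGJ, DGL, DJM, EMN, FGL, FLN, JMN
  3-simplices (4): ABEN, ABFN, BEMN, BFLN

Hence C_0 ≅ Z^10, C_1 ≅ Z^25, C_2 ≅ Z^18, C_3 ≅ Z^4.

Boundary ∂_1: C_1 → C_0 maps an edge to its endpoints' difference, ∂[p,q] = q − p.
As a 10×25 matrix over Z this has rank 9, with invariant factors (1,1,1,1,1,1,1,1,1).

Boundary ∂_2: C_2 → C_1 acts by ∂[p,q,r] = [q,r] − [p,r] + [p,q]. For instance
  ∂ABN = BN − AN + AB,
  ∂FGL = GL − FL + FG.
As a 25×18 matrix over Z this has rank 14, with invariant factors (1,1,1,1,1,1,1,1,1,1,1,1,1,1).

∂_3: C_3 → C_2 sends each 3-simplex σ to the alternating sum Σ_i (−1)^i (σ with its i-th vertex removed). For instance
  ∂ABFN = BFN − AFN + ABN − ABF,
  ∂BFLN = FLN − BLN + BFN − BFL.
This gives a 18×4 integer matrix of rank 4; reducing to Smith normal form yields diagonal entries (1,1,1,1).

Computing H_k = (kernel of ∂_k) / (image of ∂_{k+1}):

  H_0: rank C_0 − rank ∂_1 = 10 − 9 = 1, and the invariant factors of ∂_1 are all 1, so H_0 ≅ Z.

H_0 ≅ Z.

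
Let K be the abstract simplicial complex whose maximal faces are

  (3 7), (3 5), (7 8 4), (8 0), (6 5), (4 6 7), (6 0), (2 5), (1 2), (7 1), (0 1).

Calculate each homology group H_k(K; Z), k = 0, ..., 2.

Fix the vertex order 0 < 1 < 2 < 3 < 4 < 5 < 6 < 7 < 8 and write every simplex with vertices in increasing order. Then dim K = 2 and the simplices of K are:

  0-simplices (9): [0], [1], [2], [3], [4], [5], [6], [7], [8]
  1-simplices (14): [0,1], [0,6], [0,8], [1,2], [1,7], [2,5], [3,5], [3,7], [4,6], [4,7], [4,8], [5,6], [6,7], [7,8]
  2-simplices (2): [4,6,7], [4,7,8]

Hence C_0 ≅ Z^9, C_1 ≅ Z^14, C_2 ≅ Z^2.

Boundary ∂_1: C_1 → C_0 is given by ∂[p,q] = [q] − [p]. For instance
  ∂[4,8] = [8] − [4].
As a 9×14 matrix over Z this has rank 8, with invariant factors (1,1,1,1,1,1,1,1).

The boundary map ∂_2: C_2 → C_1 sends each 2-simplex [p,q,r] to [q,r] − [p,r] + [p,q]. For instance
  ∂[4,6,7] = [6,7] − [4,7] + [4,6],
  ∂[4,7,8] = [7,8] − [4,8] + [4,7].
As a 14×2 matrix over Z this has rank 2, with invariant factors (1,1).

Computing H_k = (kernel of ∂_k) / (image of ∂_{k+1}):

  H_0: rank C_0 − rank ∂_1 = 9 − 8 = 1, and the invariant factors of ∂_1 are all 1, so H_0 = Z.
  H_1: rank ker ∂_1 − rank ∂_2 = (14 − 8) − 2 = 4, and the invariant factors of ∂_2 are all 1, so H_1 = Z^4.
  H_2: rank ker ∂_2 − rank ∂_3 = (2 − 2) − 0 = 0, and there is no ∂_3, so H_2 = 0.

H_0 ≅ Z,  H_1 ≅ Z^4,  H_2 = 0.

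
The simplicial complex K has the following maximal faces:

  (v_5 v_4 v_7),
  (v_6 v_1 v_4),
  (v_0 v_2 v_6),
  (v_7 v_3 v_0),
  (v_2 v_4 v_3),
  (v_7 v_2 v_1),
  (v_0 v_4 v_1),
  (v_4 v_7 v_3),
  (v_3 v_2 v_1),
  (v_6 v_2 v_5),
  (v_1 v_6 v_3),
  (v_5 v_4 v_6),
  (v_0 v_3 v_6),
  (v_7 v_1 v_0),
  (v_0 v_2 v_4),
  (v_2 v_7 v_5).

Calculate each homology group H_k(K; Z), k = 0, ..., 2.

Take the total order v_0 < v_1 < v_2 < v_3 < v_4 < v_5 < v_6 < v_7 on the vertex set. Then K (dimension 2) consists of the simplices:

  0-simplices (8): [v_0], [v_1], [v_2], [v_3], [v_4], [v_5], [v_6], [v_7]
  1-simplices (24): (24 of them)
  2-simplices (16): (16 of them)

giving chain groups C_0 ≅ Z^8, C_1 ≅ Z^24, C_2 ≅ Z^16.

∂_1: C_1 → C_0 maps an edge to its endpoints' difference, ∂[p,q] = q − p.
As a 8×24 matrix over Z this has rank 7, with invariant factors (1,1,1,1,1,1,1).

Boundary ∂_2: C_2 → C_1 maps a triangle to the signed sum of its edges. For instance
  ∂[v_0,v_2,v_6] = [v_2,v_6] − [v_0,v_6] + [v_0,v_2],
  ∂[v_0,v_3,v_6] = [v_3,v_6] − [v_0,v_6] + [v_0,v_3].
As a 24×16 matrix over Z this has rank 15, with invariant factors (1,1,1,1,1,1,1,1,1,1,1,1,1,1,1).

Computing H_k = (kernel of ∂_k) / (image of ∂_{k+1}):

  H_0: rank C_0 − rank ∂_1 = 8 − 7 = 1, and the invariant factors of ∂_1 are all 1, so H_0 = Z.
  H_1: rank ker ∂_1 − rank ∂_2 = (24 − 7) − 15 = 2, and the invariant factors of ∂_2 are all 1, so H_1 = Z^2.
  H_2: rank ker ∂_2 − rank ∂_3 = (16 − 15) − 0 = 1, and there is no ∂_3, so H_2 = Z.

As a check, the Euler characteristic is 8 − 24 + 16 = 0, which agrees with 1 − 2 + 1 = 0.

H_0 ≅ Z,  H_1 ≅ Z^2,  H_2 ≅ Z.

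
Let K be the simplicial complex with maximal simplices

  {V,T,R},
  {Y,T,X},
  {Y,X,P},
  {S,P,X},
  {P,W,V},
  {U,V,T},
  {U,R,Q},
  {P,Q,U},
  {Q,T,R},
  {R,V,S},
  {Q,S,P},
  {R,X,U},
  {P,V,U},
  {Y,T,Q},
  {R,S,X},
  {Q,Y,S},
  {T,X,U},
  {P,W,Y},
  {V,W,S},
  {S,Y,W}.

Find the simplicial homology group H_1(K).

K has 10 vertices, 30 edges, 20 triangles.
rank ∂_1 = 9, rank ∂_2 = 20 ⇒ b_1 = 30 − 9 − 20 = 1; ∂_2 has invariant factor(s) [2] giving torsion. So H_1 = Z ⊕ Z/2.

H_1 = Z ⊕ Z/2.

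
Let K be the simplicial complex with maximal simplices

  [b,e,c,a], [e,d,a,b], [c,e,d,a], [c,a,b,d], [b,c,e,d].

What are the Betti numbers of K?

b_0 = 1, b_1 = 0, b_2 = 0, b_3 = 1.

Take the total order a < b < c < d < e on the vertex set. Then K (dimension 3) consists of the simplices:

  0-simplices (5): a, b, c, d, e
  1-simplices (10): ab, ac, ad, ae, bc, bd, be, cd, ce, de
  2-simplices (10): abc, abd, abe, acd, ace, ade, bcd, bce, bde, cde
  3-simplices (5): abcd, abce, abde, acde, bcde

so the chain groups are C_0 ≅ Z^5, C_1 ≅ Z^10, C_2 ≅ Z^10, C_3 ≅ Z^5.

Boundary ∂_1: C_1 → C_0 sends each edge [p,q] (with p < q) to q − p.
The resulting 5×10 matrix has rank 4, and its Smith normal form has invariant factors (1,1,1,1).

∂_2: C_2 → C_1 maps a triangle to the signed sum of its edges. For instance
  ∂ade = de − ae + ad,
  ∂abc = bc − ac + ab.
This gives a 10×10 integer matrix of rank 6; reducing to Smith normal form yields diagonal entries (1,1,1,1,1,1).

Boundary ∂_3: C_3 → C_2 sends each 3-simplex σ to the alternating sum Σ_i (−1)^i (σ with its i-th vertex removed). For instance
  ∂abce = bce − ace + abe − abc,
  ∂abde = bde − ade + abe − abd.
As a 10×5 matrix over Z this has rank 4, with invariant factors (1,1,1,1).

Computing H_k = (kernel of ∂_k) / (image of ∂_{k+1}):

  H_0: rank C_0 − rank ∂_1 = 5 − 4 = 1, and the invariant factors of ∂_1 are all 1, so H_0 ≅ Z.
  H_1: rank ker ∂_1 − rank ∂_2 = (10 − 4) − 6 = 0, and the invariant factors of ∂_2 are all 1, so H_1 ≅ 0.
  H_2: rank ker ∂_2 − rank ∂_3 = (10 − 6) − 4 = 0, and the invariant factors of ∂_3 are all 1, so H_2 ≅ 0.
  H_3: rank ker ∂_3 − rank ∂_4 = (5 − 4) − 0 = 1, and there is no ∂_4, so H_3 ≅ Z.

As a check, the Euler characteristic is 5 − 10 + 10 − 5 = 0, which agrees with 1 − 0 + 0 − 1 = 0.
(K is a triangulation of the 3-sphere S^3.)

Hence the Betti numbers are b_0 = 1, b_1 = 0, b_2 = 0, b_3 = 1.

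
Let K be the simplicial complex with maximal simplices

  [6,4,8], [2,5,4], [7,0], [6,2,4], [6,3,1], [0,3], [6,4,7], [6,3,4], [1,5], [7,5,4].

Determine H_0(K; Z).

H_0 = Z.

Fix the vertex order 0 < 1 < 2 < 3 < 4 < 5 < 6 < 7 < 8 and write every simplex with vertices in increasing order. Then dim K = 2 and the simplices of K are:

  0-simplices (9): [0], [1], [2], [3], [4], [5], [6], [7], [8]
  1-simplices (17): [0,3], [0,7], [1,3], [1,5], [1,6], [2,4], [2,5], [2,6], [3,4], [3,6], [4,5], [4,6], [4,7], [4,8], [5,7], [6,7], [6,8]
  2-simplices (7): [1,3,6], [2,4,5], [2,4,6], [3,4,6], [4,5,7], [4,6,7], [4,6,8]

so the chain groups are C_0 ≅ Z^9, C_1 ≅ Z^17, C_2 ≅ Z^7.

Boundary ∂_1: C_1 → C_0 sends each edge [p,q] (with p < q) to q − p.
This gives a 9×17 integer matrix of rank 8; reducing to Smith normal form yields diagonal entries (1,1,1,1,1,1,1,1).

Boundary ∂_2: C_2 → C_1 acts by ∂[p,q,r] = [q,r] − [p,r] + [p,q]. For instance
  ∂[4,6,8] = [6,8] − [4,8] + [4,6],
  ∂[3,4,6] = [4,6] − [3,6] + [3,4].
This gives a 17×7 integer matrix of rank 7; reducing to Smith normal form yields diagonal entries (1,1,1,1,1,1,1).

From H_k ≅ ker(∂_k) / im(∂_{k+1}) we obtain:

  H_0: rank C_0 − rank ∂_1 = 9 − 8 = 1, and the invariant factors of ∂_1 are all 1, so H_0 = Z.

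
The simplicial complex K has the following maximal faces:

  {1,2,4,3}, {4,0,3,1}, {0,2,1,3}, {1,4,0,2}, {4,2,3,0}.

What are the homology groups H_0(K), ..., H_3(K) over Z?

K has 5 vertices, 10 edges, 10 triangles, 5 3-simplices.
rank ∂_0 = 0, rank ∂_1 = 4 ⇒ b_0 = 5 − 0 − 4 = 1; all invariant factors of ∂_1 are 1 so no torsion. So H_0 ≅ Z.
rank ∂_1 = 4, rank ∂_2 = 6 ⇒ b_1 = 10 − 4 − 6 = 0; all invariant factors of ∂_2 are 1 so no torsion. So H_1 ≅ 0.
rank ∂_2 = 6, rank ∂_3 = 4 ⇒ b_2 = 10 − 6 − 4 = 0; all invariant factors of ∂_3 are 1 so no torsion. So H_2 ≅ 0.
rank ∂_3 = 4, rank ∂_4 = 0 ⇒ b_3 = 5 − 4 − 0 = 1. So H_3 ≅ Z.

H_0 = Z,  H_1 = 0,  H_2 = 0,  H_3 = Z.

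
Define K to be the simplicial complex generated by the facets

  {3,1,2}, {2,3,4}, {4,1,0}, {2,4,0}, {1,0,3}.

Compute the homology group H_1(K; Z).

H_1 ≅ Z.

We work with the vertex ordering 0 < 1 < 2 < 3 < 4. The simplices of K, each written with vertices in increasing order, are:

  0-simplices (5): [0], [1], [2], [3], [4]
  1-simplices (10): [0,1], [0,2], [0,3], [0,4], [1,2], [1,3], [1,4], [2,3], [2,4], [3,4]
  2-simplices (5): [0,1,3], [0,1,4], [0,2,4], [1,2,3], [2,3,4]

Hence C_0 ≅ Z^5, C_1 ≅ Z^10, C_2 ≅ Z^5.

Boundary ∂_1: C_1 → C_0 sends each edge [p,q] (with p < q) to q − p. For instance
  ∂[2,4] = [4] − [2].
The 5×10 boundary matrix has rank 4 and Smith normal form diag(1,1,1,1).

The boundary map ∂_2: C_2 → C_1 acts by ∂[p,q,r] = [q,r] − [p,r] + [p,q]. For instance
  ∂[1,2,3] = [2,3] − [1,3] + [1,2],
  ∂[0,2,4] = [2,4] − [0,4] + [0,2].
This gives a 10×5 integer matrix of rank 5; reducing to Smith normal form yields diagonal entries (1,1,1,1,1).

Computing H_k = (kernel of ∂_k) / (image of ∂_{k+1}):

  H_1: rank ker ∂_1 − rank ∂_2 = (10 − 4) − 5 = 1, and the invariant factors of ∂_2 are all 1, so H_1 = Z.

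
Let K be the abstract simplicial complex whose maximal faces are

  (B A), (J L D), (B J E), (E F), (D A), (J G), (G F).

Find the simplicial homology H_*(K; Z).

H_0 = Z,  H_1 = Z^2,  H_2 = 0.

We work with the vertex ordering A < B < D < E < F < G < J < L. The simplices of K, each written with vertices in increasing order, are:

  0-simplices (8): A, B, D, E, F, G, J, L
  1-simplices (11): AB, AD, BE, BJ, DJ, DL, EF, EJ, FG, GJ, JL
  2-simplices (2): BEJ, DJL

so the chain groups are C_0 ≅ Z^8, C_1 ≅ Z^11, C_2 ≅ Z^2.

Boundary ∂_1: C_1 → C_0 maps an edge to its endpoints' difference, ∂[p,q] = q − p. For instance
  ∂DJ = J − D.
The 8×11 boundary matrix has rank 7 and Smith normal form diag(1,1,1,1,1,1,1).

The boundary map ∂_2: C_2 → C_1 acts by ∂[p,q,r] = [q,r] − [p,r] + [p,q]. For instance
  ∂DJL = JL − DL + DJ,
  ∂BEJ = EJ − BJ + BE.
The resulting 11×2 matrix has rank 2, and its Smith normal form has invariant factors (1,1).

Computing H_k = (kernel of ∂_k) / (image of ∂_{k+1}):

  H_0: rank C_0 − rank ∂_1 = 8 − 7 = 1, and the invariant factors of ∂_1 are all 1, so H_0 = Z.
  H_1: rank ker ∂_1 − rank ∂_2 = (11 − 7) − 2 = 2, and the invariant factors of ∂_2 are all 1, so H_1 = Z^2.
  H_2: rank ker ∂_2 − rank ∂_3 = (2 − 2) − 0 = 0, and there is no ∂_3, so H_2 = 0.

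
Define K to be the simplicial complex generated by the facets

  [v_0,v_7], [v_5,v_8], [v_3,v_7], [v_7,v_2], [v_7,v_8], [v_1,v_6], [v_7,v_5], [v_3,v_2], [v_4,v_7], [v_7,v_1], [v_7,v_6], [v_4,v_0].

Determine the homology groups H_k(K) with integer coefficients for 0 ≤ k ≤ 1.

H_0 ≅ Z,  H_1 ≅ Z^4.

Fix the vertex order v_0 < v_1 < v_2 < v_3 < v_4 < v_5 < v_6 < v_7 < v_8 and write every simplex with vertices in increasing order. Then dim K = 1 and the simplices of K are:

  0-simplices (9): [v_0], [v_1], [v_2], [v_3], [v_4], [v_5], [v_6], [v_7], [v_8]
  1-simplices (12): [v_0,v_4], [v_0,v_7], [v_1,v_6], [v_1,v_7], [v_2,v_3], [v_2,v_7], [v_3,v_7], [v_4,v_7], [v_5,v_7], [v_5,v_8], [v_6,v_7], [v_7,v_8]

Hence C_0 ≅ Z^9, C_1 ≅ Z^12.

The boundary map ∂_1: C_1 → C_0 is given by ∂[p,q] = [q] − [p].
The 9×12 boundary matrix has rank 8 and Smith normal form diag(1,1,1,1,1,1,1,1).

Reading off H_k = ker ∂_k / im ∂_{k+1}:

  H_0: rank C_0 − rank ∂_1 = 9 − 8 = 1, and the invariant factors of ∂_1 are all 1, so H_0 = Z.
  H_1: rank ker ∂_1 − rank ∂_2 = (12 − 8) − 0 = 4, and there is no ∂_2, so H_1 = Z^4.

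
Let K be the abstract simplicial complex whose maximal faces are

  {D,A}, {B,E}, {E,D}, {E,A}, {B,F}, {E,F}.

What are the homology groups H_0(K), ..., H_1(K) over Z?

Order the vertices as A < B < D < E < F. Listing each simplex with vertices in this order, K has dimension 1 with simplices:

  0-simplices (5): A, B, D, E, F
  1-simplices (6): AD, AE, BE, BF, DE, EF

Hence C_0 ≅ Z^5, C_1 ≅ Z^6.

∂_1: C_1 → C_0 is given by ∂[p,q] = [q] − [p]. For instance
  ∂EF = F − E.
This gives a 5×6 integer matrix of rank 4; reducing to Smith normal form yields diagonal entries (1,1,1,1).

From H_k ≅ ker(∂_k) / im(∂_{k+1}) we obtain:

  H_0: rank C_0 − rank ∂_1 = 5 − 4 = 1, and the invariant factors of ∂_1 are all 1, so H_0 ≅ Z.
  H_1: rank ker ∂_1 − rank ∂_2 = (6 − 4) − 0 = 2, and there is no ∂_2, so H_1 ≅ Z^2.

As a check, the Euler characteristic is 5 − 6 = -1, which agrees with 1 − 2 = -1.

H_0 ≅ Z,  H_1 ≅ Z^2.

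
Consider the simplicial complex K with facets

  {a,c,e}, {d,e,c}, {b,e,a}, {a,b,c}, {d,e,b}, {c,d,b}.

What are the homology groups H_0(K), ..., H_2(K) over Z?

H_0 = Z,  H_1 = 0,  H_2 = Z.

Fix the vertex order a < b < c < d < e and write every simplex with vertices in increasing order. Then dim K = 2 and the simplices of K are:

  0-simplices (5): a, b, c, d, e
  1-simplices (9): ab, ac, ae, bc, bd, be, cd, ce, de
  2-simplices (6): abc, abe, ace, bcd, bde, cde

Hence C_0 ≅ Z^5, C_1 ≅ Z^9, C_2 ≅ Z^6.

The boundary map ∂_1: C_1 → C_0 maps an edge to its endpoints' difference, ∂[p,q] = q − p. For instance
  ∂cd = d − c.
As a 5×9 matrix over Z this has rank 4, with invariant factors (1,1,1,1).

∂_2: C_2 → C_1 maps a triangle to the signed sum of its edges. For instance
  ∂abc = bc − ac + ab,
  ∂ace = ce − ae + ac.
As a 9×6 matrix over Z this has rank 5, with invariant factors (1,1,1,1,1).

Reading off H_k = ker ∂_k / im ∂_{k+1}:

  H_0: rank C_0 − rank ∂_1 = 5 − 4 = 1, and the invariant factors of ∂_1 are all 1, so H_0 = Z.
  H_1: rank ker ∂_1 − rank ∂_2 = (9 − 4) − 5 = 0, and the invariant factors of ∂_2 are all 1, so H_1 = 0.
  H_2: rank ker ∂_2 − rank ∂_3 = (6 − 5) − 0 = 1, and there is no ∂_3, so H_2 = Z.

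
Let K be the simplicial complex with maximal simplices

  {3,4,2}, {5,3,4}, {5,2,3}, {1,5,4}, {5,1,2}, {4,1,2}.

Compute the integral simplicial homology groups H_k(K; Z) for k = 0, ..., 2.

H_0 ≅ Z,  H_1 = 0,  H_2 ≅ Z.

We work with the vertex ordering 1 < 2 < 3 < 4 < 5. The simplices of K, each written with vertices in increasing order, are:

  0-simplices (5): [1], [2], [3], [4], [5]
  1-simplices (9): [1,2], [1,4], [1,5], [2,3], [2,4], [2,5], [3,4], [3,5], [4,5]
  2-simplices (6): [1,2,4], [1,2,5], [1,4,5], [2,3,4], [2,3,5], [3,4,5]

giving chain groups C_0 ≅ Z^5, C_1 ≅ Z^9, C_2 ≅ Z^6.

Boundary ∂_1: C_1 → C_0 maps an edge to its endpoints' difference, ∂[p,q] = q − p. For instance
  ∂[4,5] = [5] − [4].
The resulting 5×9 matrix has rank 4, and its Smith normal form has invariant factors (1,1,1,1).

Boundary ∂_2: C_2 → C_1 acts by ∂[p,q,r] = [q,r] − [p,r] + [p,q]. For instance
  ∂[1,4,5] = [4,5] − [1,5] + [1,4],
  ∂[2,3,5] = [3,5] − [2,5] + [2,3].
This gives a 9×6 integer matrix of rank 5; reducing to Smith normal form yields diagonal entries (1,1,1,1,1).

From H_k ≅ ker(∂_k) / im(∂_{k+1}) we obtain:

  H_0: rank C_0 − rank ∂_1 = 5 − 4 = 1, and the invariant factors of ∂_1 are all 1, so H_0 = Z.
  H_1: rank ker ∂_1 − rank ∂_2 = (9 − 4) − 5 = 0, and the invariant factors of ∂_2 are all 1, so H_1 = 0.
  H_2: rank ker ∂_2 − rank ∂_3 = (6 − 5) − 0 = 1, and there is no ∂_3, so H_2 = Z.

As a check, the Euler characteristic is 5 − 9 + 6 = 2, which agrees with 1 − 0 + 1 = 2.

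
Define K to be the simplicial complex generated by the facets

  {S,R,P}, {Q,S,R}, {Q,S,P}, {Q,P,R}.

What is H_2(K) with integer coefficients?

Take the total order P < Q < R < S on the vertex set. Then K (dimension 2) consists of the simplices:

  0-simplices (4): P, Q, R, S
  1-simplices (6): PQ, PR, PS, QR, QS, RS
  2-simplices (4): PQR, PQS, PRS, QRS

giving chain groups C_0 ≅ Z^4, C_1 ≅ Z^6, C_2 ≅ Z^4.

Boundary ∂_1: C_1 → C_0 is given by ∂[p,q] = [q] − [p].
As a 4×6 matrix over Z this has rank 3, with invariant factors (1,1,1).

∂_2: C_2 → C_1 maps a triangle to the signed sum of its edges. For instance
  ∂PQR = QR − PR + PQ,
  ∂PRS = RS − PS + PR.
This gives a 6×4 integer matrix of rank 3; reducing to Smith normal form yields diagonal entries (1,1,1).

Now H_k = ker ∂_k / im ∂_{k+1}, so:

  H_2: rank ker ∂_2 − rank ∂_3 = (4 − 3) − 0 = 1, and there is no ∂_3, so H_2 = Z.

H_2 ≅ Z.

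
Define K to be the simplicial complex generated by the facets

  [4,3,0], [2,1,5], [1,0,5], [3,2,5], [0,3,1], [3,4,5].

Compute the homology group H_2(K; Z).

H_2 = 0.

Order the vertices as 0 < 1 < 2 < 3 < 4 < 5. Listing each simplex with vertices in this order, K has dimension 2 with simplices:

  0-simplices (6): [0], [1], [2], [3], [4], [5]
  1-simplices (12): [0,1], [0,3], [0,4], [0,5], [1,2], [1,3], [1,5], [2,3], [2,5], [3,4], [3,5], [4,5]
  2-simplices (6): [0,1,3], [0,1,5], [0,3,4], [1,2,5], [2,3,5], [3,4,5]

Hence C_0 ≅ Z^6, C_1 ≅ Z^12, C_2 ≅ Z^6.

Boundary ∂_1: C_1 → C_0 sends each edge [p,q] (with p < q) to q − p. For instance
  ∂[0,3] = [3] − [0].
As a 6×12 matrix over Z this has rank 5, with invariant factors (1,1,1,1,1).

∂_2: C_2 → C_1 sends each 2-simplex [p,q,r] to [q,r] − [p,r] + [p,q]. For instance
  ∂[0,1,5] = [1,5] − [0,5] + [0,1],
  ∂[2,3,5] = [3,5] − [2,5] + [2,3].
This gives a 12×6 integer matrix of rank 6; reducing to Smith normal form yields diagonal entries (1,1,1,1,1,1).

Computing H_k = (kernel of ∂_k) / (image of ∂_{k+1}):

  H_2: rank ker ∂_2 − rank ∂_3 = (6 − 6) − 0 = 0, and there is no ∂_3, so H_2 ≅ 0.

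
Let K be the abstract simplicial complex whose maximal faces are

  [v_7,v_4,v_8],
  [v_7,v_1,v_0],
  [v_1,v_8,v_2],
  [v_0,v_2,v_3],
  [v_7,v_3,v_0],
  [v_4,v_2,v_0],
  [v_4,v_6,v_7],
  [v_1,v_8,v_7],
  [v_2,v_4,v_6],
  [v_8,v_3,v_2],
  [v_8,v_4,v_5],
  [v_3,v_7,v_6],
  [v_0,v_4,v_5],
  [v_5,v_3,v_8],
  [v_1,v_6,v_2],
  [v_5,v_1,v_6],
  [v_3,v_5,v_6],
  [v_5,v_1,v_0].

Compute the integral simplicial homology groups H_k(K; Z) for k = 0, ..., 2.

H_0 = Z,  H_1 = Z^2,  H_2 = Z.

Order the vertices as v_0 < v_1 < v_2 < v_3 < v_4 < v_5 < v_6 < v_7 < v_8. Listing each simplex with vertices in this order, K has dimension 2 with simplices:

  0-simplices (9): [v_0], [v_1], [v_2], [v_3], [v_4], [v_5], [v_6], [v_7], [v_8]
  1-simplices (27): (27 of them)
  2-simplices (18): (18 of them)

Hence C_0 ≅ Z^9, C_1 ≅ Z^27, C_2 ≅ Z^18.

Boundary ∂_1: C_1 → C_0 sends each edge [p,q] (with p < q) to q − p. For instance
  ∂[v_3,v_8] = [v_8] − [v_3].
The resulting 9×27 matrix has rank 8, and its Smith normal form has invariant factors (1,1,1,1,1,1,1,1).

The boundary map ∂_2: C_2 → C_1 maps a triangle to the signed sum of its edges. For instance
  ∂[v_0,v_2,v_4] = [v_2,v_4] − [v_0,v_4] + [v_0,v_2],
  ∂[v_1,v_7,v_8] = [v_7,v_8] − [v_1,v_8] + [v_1,v_7].
As a 27×18 matrix over Z this has rank 17, with invariant factors (1,1,1,1,1,1,1,1,1,1,1,1,1,1,1,1,1).

From H_k ≅ ker(∂_k) / im(∂_{k+1}) we obtain:

  H_0: rank C_0 − rank ∂_1 = 9 − 8 = 1, and the invariant factors of ∂_1 are all 1, so H_0 ≅ Z.
  H_1: rank ker ∂_1 − rank ∂_2 = (27 − 8) − 17 = 2, and the invariant factors of ∂_2 are all 1, so H_1 ≅ Z^2.
  H_2: rank ker ∂_2 − rank ∂_3 = (18 − 17) − 0 = 1, and there is no ∂_3, so H_2 ≅ Z.

(K is a triangulation of the torus T^2.)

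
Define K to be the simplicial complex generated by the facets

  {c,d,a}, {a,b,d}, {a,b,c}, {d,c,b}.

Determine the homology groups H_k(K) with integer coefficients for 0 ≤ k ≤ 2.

Fix the vertex order a < b < c < d and write every simplex with vertices in increasing order. Then dim K = 2 and the simplices of K are:

  0-simplices (4): a, b, c, d
  1-simplices (6): ab, ac, ad, bc, bd, cd
  2-simplices (4): abc, abd, acd, bcd

so the chain groups are C_0 ≅ Z^4, C_1 ≅ Z^6, C_2 ≅ Z^4.

∂_1: C_1 → C_0 maps an edge to its endpoints' difference, ∂[p,q] = q − p. For instance
  ∂cd = d − c.
As a 4×6 matrix over Z this has rank 3, with invariant factors (1,1,1).

Boundary ∂_2: C_2 → C_1 acts by ∂[p,q,r] = [q,r] − [p,r] + [p,q]. For instance
  ∂acd = cd − ad + ac,
  ∂abc = bc − ac + ab.
The 6×4 boundary matrix has rank 3 and Smith normal form diag(1,1,1).

Computing H_k = (kernel of ∂_k) / (image of ∂_{k+1}):

  H_0: rank C_0 − rank ∂_1 = 4 − 3 = 1, and the invariant factors of ∂_1 are all 1, so H_0 ≅ Z.
  H_1: rank ker ∂_1 − rank ∂_2 = (6 − 3) − 3 = 0, and the invariant factors of ∂_2 are all 1, so H_1 ≅ 0.
  H_2: rank ker ∂_2 − rank ∂_3 = (4 − 3) − 0 = 1, and there is no ∂_3, so H_2 ≅ Z.

As a check, the Euler characteristic is 4 − 6 + 4 = 2, which agrees with 1 − 0 + 1 = 2.

H_0 = Z,  H_1 = 0,  H_2 = Z.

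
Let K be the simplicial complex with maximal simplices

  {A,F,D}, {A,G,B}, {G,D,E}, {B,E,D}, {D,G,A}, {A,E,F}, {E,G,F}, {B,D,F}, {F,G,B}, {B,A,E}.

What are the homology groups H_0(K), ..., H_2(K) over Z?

H_0 = Z,  H_1 = Z/2,  H_2 = 0.

Take the total order A < B < D < E < F < G on the vertex set. Then K (dimension 2) consists of the simplices:

  0-simplices (6): A, B, D, E, F, G
  1-simplices (15): AB, AD, AE, AF, AG, BD, BE, BF, BG, DE, DF, DG, EF, EG, FG
  2-simplices (10): ABE, ABG, ADF, ADG, AEF, BDE, BDF, BFG, DEG, EFG

Hence C_0 ≅ Z^6, C_1 ≅ Z^15, C_2 ≅ Z^10.

∂_1: C_1 → C_0 is given by ∂[p,q] = [q] − [p]. For instance
  ∂BD = D − B.
The 6×15 boundary matrix has rank 5 and Smith normal form diag(1,1,1,1,1).

Boundary ∂_2: C_2 → C_1 maps a triangle to the signed sum of its edges. For instance
  ∂ABG = BG − AG + AB,
  ∂AEF = EF − AF + AE.
This gives a 15×10 integer matrix of rank 10; reducing to Smith normal form yields diagonal entries (1,1,1,1,1,1,1,1,1,2).

Reading off H_k = ker ∂_k / im ∂_{k+1}:

  H_0: rank C_0 − rank ∂_1 = 6 − 5 = 1, and the invariant factors of ∂_1 are all 1, so H_0 = Z.
  H_1: rank ker ∂_1 − rank ∂_2 = (15 − 5) − 10 = 0, and ∂_2 has invariant factor 2 > 1, so H_1 = Z/2.
  H_2: rank ker ∂_2 − rank ∂_3 = (10 − 10) − 0 = 0, and there is no ∂_3, so H_2 = 0.

(K is a triangulation of the real projective plane RP^2.)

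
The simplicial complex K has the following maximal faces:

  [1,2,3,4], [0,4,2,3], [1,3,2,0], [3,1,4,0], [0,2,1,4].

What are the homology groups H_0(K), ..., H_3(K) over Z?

H_0 ≅ Z,  H_1 = 0,  H_2 = 0,  H_3 ≅ Z.

K has 5 vertices, 10 edges, 10 triangles, 5 3-simplices.
rank ∂_0 = 0, rank ∂_1 = 4 ⇒ b_0 = 5 − 0 − 4 = 1; all invariant factors of ∂_1 are 1 so no torsion. So H_0 ≅ Z.
rank ∂_1 = 4, rank ∂_2 = 6 ⇒ b_1 = 10 − 4 − 6 = 0; all invariant factors of ∂_2 are 1 so no torsion. So H_1 ≅ 0.
rank ∂_2 = 6, rank ∂_3 = 4 ⇒ b_2 = 10 − 6 − 4 = 0; all invariant factors of ∂_3 are 1 so no torsion. So H_2 ≅ 0.
rank ∂_3 = 4, rank ∂_4 = 0 ⇒ b_3 = 5 − 4 − 0 = 1. So H_3 ≅ Z.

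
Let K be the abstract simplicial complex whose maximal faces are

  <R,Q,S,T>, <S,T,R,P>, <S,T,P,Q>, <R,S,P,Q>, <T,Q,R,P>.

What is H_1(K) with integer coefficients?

Take the total order P < Q < R < S < T on the vertex set. Then K (dimension 3) consists of the simplices:

  0-simplices (5): P, Q, R, S, T
  1-simplices (10): PQ, PR, PS, PT, QR, QS, QT, RS, RT, ST
  2-simplices (10): PQR, PQS, PQT, PRS, PRT, PST, QRS, QRT, QST, RST
  3-simplices (5): PQRS, PQRT, PQST, PRST, QRST

giving chain groups C_0 ≅ Z^5, C_1 ≅ Z^10, C_2 ≅ Z^10, C_3 ≅ Z^5.

Boundary ∂_1: C_1 → C_0 is given by ∂[p,q] = [q] − [p]. For instance
  ∂QR = R − Q.
The resulting 5×10 matrix has rank 4, and its Smith normal form has invariant factors (1,1,1,1).

Boundary ∂_2: C_2 → C_1 acts by ∂[p,q,r] = [q,r] − [p,r] + [p,q]. For instance
  ∂QRS = RS − QS + QR,
  ∂RST = ST − RT + RS.
The resulting 10×10 matrix has rank 6, and its Smith normal form has invariant factors (1,1,1,1,1,1).

Boundary ∂_3: C_3 → C_2 sends each 3-simplex σ to the alternating sum Σ_i (−1)^i (σ with its i-th vertex removed). For instance
  ∂QRST = RST − QST + QRT − QRS,
  ∂PQST = QST − PST + PQT − PQS.
This gives a 10×5 integer matrix of rank 4; reducing to Smith normal form yields diagonal entries (1,1,1,1).

Now H_k = ker ∂_k / im ∂_{k+1}, so:

  H_1: rank ker ∂_1 − rank ∂_2 = (10 − 4) − 6 = 0, and the invariant factors of ∂_2 are all 1, so H_1 ≅ 0.

(K is a triangulation of the 3-sphere S^3.)

H_1 = 0.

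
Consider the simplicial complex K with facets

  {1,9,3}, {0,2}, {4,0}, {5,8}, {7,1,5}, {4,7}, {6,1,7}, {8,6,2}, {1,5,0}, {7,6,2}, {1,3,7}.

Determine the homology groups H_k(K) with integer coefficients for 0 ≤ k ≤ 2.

H_0 = Z,  H_1 = Z^3,  H_2 = 0.

K has 10 vertices, 19 edges, 7 triangles.
rank ∂_0 = 0, rank ∂_1 = 9 ⇒ b_0 = 10 − 0 − 9 = 1; all invariant factors of ∂_1 are 1 so no torsion. So H_0 = Z.
rank ∂_1 = 9, rank ∂_2 = 7 ⇒ b_1 = 19 − 9 − 7 = 3; all invariant factors of ∂_2 are 1 so no torsion. So H_1 = Z^3.
rank ∂_2 = 7, rank ∂_3 = 0 ⇒ b_2 = 7 − 7 − 0 = 0. So H_2 = 0.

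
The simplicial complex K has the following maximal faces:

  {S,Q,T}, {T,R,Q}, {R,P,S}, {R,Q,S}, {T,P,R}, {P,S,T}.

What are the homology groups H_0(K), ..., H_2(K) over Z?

H_0 ≅ Z,  H_1 = 0,  H_2 ≅ Z.

We work with the vertex ordering P < Q < R < S < T. The simplices of K, each written with vertices in increasing order, are:

  0-simplices (5): P, Q, R, S, T
  1-simplices (9): PR, PS, PT, QR, QS, QT, RS, RT, ST
  2-simplices (6): PRS, PRT, PST, QRS, QRT, QST

so the chain groups are C_0 ≅ Z^5, C_1 ≅ Z^9, C_2 ≅ Z^6.

Boundary ∂_1: C_1 → C_0 maps an edge to its endpoints' difference, ∂[p,q] = q − p. For instance
  ∂QT = T − Q.
This gives a 5×9 integer matrix of rank 4; reducing to Smith normal form yields diagonal entries (1,1,1,1).

∂_2: C_2 → C_1 acts by ∂[p,q,r] = [q,r] − [p,r] + [p,q]. For instance
  ∂PST = ST − PT + PS,
  ∂QST = ST − QT + QS.
The 9×6 boundary matrix has rank 5 and Smith normal form diag(1,1,1,1,1).

Now H_k = ker ∂_k / im ∂_{k+1}, so:

  H_0: rank C_0 − rank ∂_1 = 5 − 4 = 1, and the invariant factors of ∂_1 are all 1, so H_0 = Z.
  H_1: rank ker ∂_1 − rank ∂_2 = (9 − 4) − 5 = 0, and the invariant factors of ∂_2 are all 1, so H_1 = 0.
  H_2: rank ker ∂_2 − rank ∂_3 = (6 − 5) − 0 = 1, and there is no ∂_3, so H_2 = Z.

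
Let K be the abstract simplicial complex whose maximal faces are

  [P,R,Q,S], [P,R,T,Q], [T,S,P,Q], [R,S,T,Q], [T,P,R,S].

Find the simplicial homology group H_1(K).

We work with the vertex ordering P < Q < R < S < T. The simplices of K, each written with vertices in increasing order, are:

  0-simplices (5): P, Q, R, S, T
  1-simplices (10): PQ, PR, PS, PT, QR, QS, QT, RS, RT, ST
  2-simplices (10): PQR, PQS, PQT, PRS, PRT, PST, QRS, QRT, QST, RST
  3-simplices (5): PQRS, PQRT, PQST, PRST, QRST

Hence C_0 ≅ Z^5, C_1 ≅ Z^10, C_2 ≅ Z^10, C_3 ≅ Z^5.

Boundary ∂_1: C_1 → C_0 is given by ∂[p,q] = [q] − [p]. For instance
  ∂PT = T − P.
This gives a 5×10 integer matrix of rank 4; reducing to Smith normal form yields diagonal entries (1,1,1,1).

Boundary ∂_2: C_2 → C_1 maps a triangle to the signed sum of its edges. For instance
  ∂QRS = RS − QS + QR,
  ∂PQR = QR − PR + PQ.
This gives a 10×10 integer matrix of rank 6; reducing to Smith normal form yields diagonal entries (1,1,1,1,1,1).

The boundary map ∂_3: C_3 → C_2 sends each 3-simplex σ to the alternating sum Σ_i (−1)^i (σ with its i-th vertex removed). For instance
  ∂QRST = RST − QST + QRT − QRS,
  ∂PQRT = QRT − PRT + PQT − PQR.
The resulting 10×5 matrix has rank 4, and its Smith normal form has invariant factors (1,1,1,1).

From H_k ≅ ker(∂_k) / im(∂_{k+1}) we obtain:

  H_1: rank ker ∂_1 − rank ∂_2 = (10 − 4) − 6 = 0, and the invariant factors of ∂_2 are all 1, so H_1 = 0.

H_1 ≅ 0.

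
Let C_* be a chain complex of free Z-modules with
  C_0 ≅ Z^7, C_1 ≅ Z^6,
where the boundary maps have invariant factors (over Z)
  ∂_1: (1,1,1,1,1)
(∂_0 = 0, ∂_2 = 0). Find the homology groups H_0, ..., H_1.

H_0 = Z^2,  H_1 = Z.

H_0: b_0 = 7 − 0 − 5 = 2; torsion from ∂_1 factors > 1: none. So H_0 = Z^2.
H_1: b_1 = 6 − 5 − 0 = 1; torsion from ∂_2 factors > 1: none. So H_1 = Z.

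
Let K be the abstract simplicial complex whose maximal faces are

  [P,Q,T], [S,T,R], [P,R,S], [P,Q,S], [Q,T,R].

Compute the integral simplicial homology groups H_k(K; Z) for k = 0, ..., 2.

H_0 = Z,  H_1 = Z,  H_2 = 0.

Fix the vertex order P < Q < R < S < T and write every simplex with vertices in increasing order. Then dim K = 2 and the simplices of K are:

  0-simplices (5): P, Q, R, S, T
  1-simplices (10): PQ, PR, PS, PT, QR, QS, QT, RS, RT, ST
  2-simplices (5): PQS, PQT, PRS, QRT, RST

so the chain groups are C_0 ≅ Z^5, C_1 ≅ Z^10, C_2 ≅ Z^5.

∂_1: C_1 → C_0 is given by ∂[p,q] = [q] − [p]. For instance
  ∂ST = T − S.
The 5×10 boundary matrix has rank 4 and Smith normal form diag(1,1,1,1).

∂_2: C_2 → C_1 maps a triangle to the signed sum of its edges. For instance
  ∂PQT = QT − PT + PQ,
  ∂PQS = QS − PS + PQ.
The resulting 10×5 matrix has rank 5, and its Smith normal form has invariant factors (1,1,1,1,1).

Reading off H_k = ker ∂_k / im ∂_{k+1}:

  H_0: rank C_0 − rank ∂_1 = 5 − 4 = 1, and the invariant factors of ∂_1 are all 1, so H_0 = Z.
  H_1: rank ker ∂_1 − rank ∂_2 = (10 − 4) − 5 = 1, and the invariant factors of ∂_2 are all 1, so H_1 = Z.
  H_2: rank ker ∂_2 − rank ∂_3 = (5 − 5) − 0 = 0, and there is no ∂_3, so H_2 = 0.

As a check, the Euler characteristic is 5 − 10 + 5 = 0, which agrees with 1 − 1 + 0 = 0.
(K is a triangulation of the Möbius band.)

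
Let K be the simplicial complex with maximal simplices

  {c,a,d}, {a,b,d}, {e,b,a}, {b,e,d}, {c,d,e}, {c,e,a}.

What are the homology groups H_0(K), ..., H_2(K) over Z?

H_0 ≅ Z,  H_1 = 0,  H_2 ≅ Z.

K has 5 vertices, 9 edges, 6 triangles.
rank ∂_0 = 0, rank ∂_1 = 4 ⇒ b_0 = 5 − 0 − 4 = 1; all invariant factors of ∂_1 are 1 so no torsion. So H_0 ≅ Z.
rank ∂_1 = 4, rank ∂_2 = 5 ⇒ b_1 = 9 − 4 − 5 = 0; all invariant factors of ∂_2 are 1 so no torsion. So H_1 ≅ 0.
rank ∂_2 = 5, rank ∂_3 = 0 ⇒ b_2 = 6 − 5 − 0 = 1. So H_2 ≅ Z.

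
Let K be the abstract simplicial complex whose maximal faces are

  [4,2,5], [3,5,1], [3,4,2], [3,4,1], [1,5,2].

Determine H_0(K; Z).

H_0 ≅ Z.

Order the vertices as 1 < 2 < 3 < 4 < 5. Listing each simplex with vertices in this order, K has dimension 2 with simplices:

  0-simplices (5): [1], [2], [3], [4], [5]
  1-simplices (10): [1,2], [1,3], [1,4], [1,5], [2,3], [2,4], [2,5], [3,4], [3,5], [4,5]
  2-simplices (5): [1,2,5], [1,3,4], [1,3,5], [2,3,4], [2,4,5]

giving chain groups C_0 ≅ Z^5, C_1 ≅ Z^10, C_2 ≅ Z^5.

Boundary ∂_1: C_1 → C_0 sends each edge [p,q] (with p < q) to q − p. For instance
  ∂[2,5] = [5] − [2].
The resulting 5×10 matrix has rank 4, and its Smith normal form has invariant factors (1,1,1,1).

∂_2: C_2 → C_1 acts by ∂[p,q,r] = [q,r] − [p,r] + [p,q]. For instance
  ∂[2,3,4] = [3,4] − [2,4] + [2,3],
  ∂[2,4,5] = [4,5] − [2,5] + [2,4].
This gives a 10×5 integer matrix of rank 5; reducing to Smith normal form yields diagonal entries (1,1,1,1,1).

Computing H_k = (kernel of ∂_k) / (image of ∂_{k+1}):

  H_0: rank C_0 − rank ∂_1 = 5 − 4 = 1, and the invariant factors of ∂_1 are all 1, so H_0 = Z.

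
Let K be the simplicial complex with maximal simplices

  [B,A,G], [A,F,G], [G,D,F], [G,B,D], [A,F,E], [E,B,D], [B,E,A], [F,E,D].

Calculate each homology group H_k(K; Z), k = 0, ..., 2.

Take the total order A < B < D < E < F < G on the vertex set. Then K (dimension 2) consists of the simplices:

  0-simplices (6): A, B, D, E, F, G
  1-simplices (12): AB, AE, AF, AG, BD, BE, BG, DE, DF, DG, EF, FG
  2-simplices (8): ABE, ABG, AEF, AFG, BDE, BDG, DEF, DFG

Hence C_0 ≅ Z^6, C_1 ≅ Z^12, C_2 ≅ Z^8.

∂_1: C_1 → C_0 sends each edge [p,q] (with p < q) to q − p. For instance
  ∂AF = F − A.
The resulting 6×12 matrix has rank 5, and its Smith normal form has invariant factors (1,1,1,1,1).

Boundary ∂_2: C_2 → C_1 sends each 2-simplex [p,q,r] to [q,r] − [p,r] + [p,q]. For instance
  ∂DFG = FG − DG + DF,
  ∂ABG = BG − AG + AB.
This gives a 12×8 integer matrix of rank 7; reducing to Smith normal form yields diagonal entries (1,1,1,1,1,1,1).

Reading off H_k = ker ∂_k / im ∂_{k+1}:

  H_0: rank C_0 − rank ∂_1 = 6 − 5 = 1, and the invariant factors of ∂_1 are all 1, so H_0 ≅ Z.
  H_1: rank ker ∂_1 − rank ∂_2 = (12 − 5) − 7 = 0, and the invariant factors of ∂_2 are all 1, so H_1 ≅ 0.
  H_2: rank ker ∂_2 − rank ∂_3 = (8 − 7) − 0 = 1, and there is no ∂_3, so H_2 ≅ Z.

H_0 = Z,  H_1 = 0,  H_2 = Z.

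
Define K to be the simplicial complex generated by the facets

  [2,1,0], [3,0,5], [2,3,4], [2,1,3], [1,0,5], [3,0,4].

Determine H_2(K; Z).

Order the vertices as 0 < 1 < 2 < 3 < 4 < 5. Listing each simplex with vertices in this order, K has dimension 2 with simplices:

  0-simplices (6): [0], [1], [2], [3], [4], [5]
  1-simplices (12): [0,1], [0,2], [0,3], [0,4], [0,5], [1,2], [1,3], [1,5], [2,3], [2,4], [3,4], [3,5]
  2-simplices (6): [0,1,2], [0,1,5], [0,3,4], [0,3,5], [1,2,3], [2,3,4]

so the chain groups are C_0 ≅ Z^6, C_1 ≅ Z^12, C_2 ≅ Z^6.

Boundary ∂_1: C_1 → C_0 sends each edge [p,q] (with p < q) to q − p. For instance
  ∂[2,4] = [4] − [2].
As a 6×12 matrix over Z this has rank 5, with invariant factors (1,1,1,1,1).

The boundary map ∂_2: C_2 → C_1 sends each 2-simplex [p,q,r] to [q,r] − [p,r] + [p,q]. For instance
  ∂[1,2,3] = [2,3] − [1,3] + [1,2],
  ∂[2,3,4] = [3,4] − [2,4] + [2,3].
As a 12×6 matrix over Z this has rank 6, with invariant factors (1,1,1,1,1,1).

From H_k ≅ ker(∂_k) / im(∂_{k+1}) we obtain:

  H_2: rank ker ∂_2 − rank ∂_3 = (6 − 6) − 0 = 0, and there is no ∂_3, so H_2 ≅ 0.

(K is a triangulation of the cylinder S^1 x I.)

H_2 = 0.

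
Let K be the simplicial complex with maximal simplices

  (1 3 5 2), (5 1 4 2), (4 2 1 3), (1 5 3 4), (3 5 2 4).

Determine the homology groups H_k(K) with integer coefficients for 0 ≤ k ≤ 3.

Take the total order 1 < 2 < 3 < 4 < 5 on the vertex set. Then K (dimension 3) consists of the simplices:

  0-simplices (5): [1], [2], [3], [4], [5]
  1-simplices (10): [1,2], [1,3], [1,4], [1,5], [2,3], [2,4], [2,5], [3,4], [3,5], [4,5]
  2-simplices (10): [1,2,3], [1,2,4], [1,2,5], [1,3,4], [1,3,5], [1,4,5], [2,3,4], [2,3,5], [2,4,5], [3,4,5]
  3-simplices (5): [1,2,3,4], [1,2,3,5], [1,2,4,5], [1,3,4,5], [2,3,4,5]

giving chain groups C_0 ≅ Z^5, C_1 ≅ Z^10, C_2 ≅ Z^10, C_3 ≅ Z^5.

The boundary map ∂_1: C_1 → C_0 maps an edge to its endpoints' difference, ∂[p,q] = q − p.
As a 5×10 matrix over Z this has rank 4, with invariant factors (1,1,1,1).

The boundary map ∂_2: C_2 → C_1 maps a triangle to the signed sum of its edges. For instance
  ∂[2,4,5] = [4,5] − [2,5] + [2,4],
  ∂[1,2,3] = [2,3] − [1,3] + [1,2].
As a 10×10 matrix over Z this has rank 6, with invariant factors (1,1,1,1,1,1).

Boundary ∂_3: C_3 → C_2 sends each 3-simplex σ to the alternating sum Σ_i (−1)^i (σ with its i-th vertex removed). For instance
  ∂[1,3,4,5] = [3,4,5] − [1,4,5] + [1,3,5] − [1,3,4],
  ∂[2,3,4,5] = [3,4,5] − [2,4,5] + [2,3,5] − [2,3,4].
The resulting 10×5 matrix has rank 4, and its Smith normal form has invariant factors (1,1,1,1).

From H_k ≅ ker(∂_k) / im(∂_{k+1}) we obtain:

  H_0: rank C_0 − rank ∂_1 = 5 − 4 = 1, and the invariant factors of ∂_1 are all 1, so H_0 ≅ Z.
  H_1: rank ker ∂_1 − rank ∂_2 = (10 − 4) − 6 = 0, and the invariant factors of ∂_2 are all 1, so H_1 ≅ 0.
  H_2: rank ker ∂_2 − rank ∂_3 = (10 − 6) − 4 = 0, and the invariant factors of ∂_3 are all 1, so H_2 ≅ 0.
  H_3: rank ker ∂_3 − rank ∂_4 = (5 − 4) − 0 = 1, and there is no ∂_4, so H_3 ≅ Z.

H_0 ≅ Z,  H_1 = 0,  H_2 = 0,  H_3 ≅ Z.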